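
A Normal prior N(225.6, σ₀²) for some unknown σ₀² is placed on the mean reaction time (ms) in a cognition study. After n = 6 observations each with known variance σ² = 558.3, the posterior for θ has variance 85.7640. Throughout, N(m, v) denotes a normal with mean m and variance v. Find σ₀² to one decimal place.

For the Normal–Normal model with known σ², precisions add: τ_n = τ₀ + n/σ².
So 1/σ₀² = 1/85.7640 − 6/558.3 = 0.011660 − 0.010747 = 0.000913.
Hence σ₀² = 1/0.000913 ≈ 1095.3.

σ₀² = 1095.3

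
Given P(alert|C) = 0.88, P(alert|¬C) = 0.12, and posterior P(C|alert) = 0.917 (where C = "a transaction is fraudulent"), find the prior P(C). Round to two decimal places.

Bayes' rule in odds form gives O(C|E) = O(C)·[P(E|C)/P(E|¬C)], hence O(C) = O(C|E)/LR.
Posterior odds = 0.917/(1−0.917) = 11.0482. LR = 0.88/0.12 = 7.3333.
Prior odds = 11.0482/7.3333 = 1.5066, so P(C) = 1.5066/(1+1.5066) ≈ 0.60.

P(C) = 0.60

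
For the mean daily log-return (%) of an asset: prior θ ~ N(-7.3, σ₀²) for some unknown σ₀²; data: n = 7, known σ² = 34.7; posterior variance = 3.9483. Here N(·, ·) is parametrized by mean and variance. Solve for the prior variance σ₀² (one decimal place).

σ₀² = 19.4

For the Normal–Normal model with known σ², precisions add: τ_n = τ₀ + n/σ².
So 1/σ₀² = 1/3.9483 − 7/34.7 = 0.253274 − 0.201729 = 0.051545.
Hence σ₀² = 1/0.051545 ≈ 19.4.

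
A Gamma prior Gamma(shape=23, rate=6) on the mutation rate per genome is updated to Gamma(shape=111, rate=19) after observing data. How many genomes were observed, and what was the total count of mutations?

n = 13 genomes with total 88 mutations

Gamma–Poisson conjugacy: posterior shape = α + Σxᵢ, posterior rate = β + n.
Matching: Σxᵢ = 111 − 23 = 88 and n = 19 − 6 = 13.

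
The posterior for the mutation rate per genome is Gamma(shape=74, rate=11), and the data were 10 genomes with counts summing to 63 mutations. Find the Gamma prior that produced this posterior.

Gamma–Poisson conjugacy: posterior shape = α + Σxᵢ, posterior rate = β + n.
So α = 74 − 63 = 11 and β = 11 − 10 = 1.

Gamma(shape=11, rate=1)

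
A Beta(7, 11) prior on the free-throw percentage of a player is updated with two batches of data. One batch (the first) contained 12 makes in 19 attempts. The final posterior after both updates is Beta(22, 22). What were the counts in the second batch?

Because Beta–binomial updating is additive in the counts, the combined data contributed (α_post−α_prior, β_post−β_prior) successes and failures.
Total across both batches: 22−7=15 makes, 22−11=11 misses.
Subtract the first batch: 15−12=3 makes and 11−7=4 misses.

3 makes and 4 misses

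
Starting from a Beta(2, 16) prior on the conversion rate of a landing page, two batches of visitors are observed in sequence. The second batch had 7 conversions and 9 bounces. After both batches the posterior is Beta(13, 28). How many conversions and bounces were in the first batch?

Because Beta–binomial updating is additive in the counts, the combined data contributed (α_post−α_prior, β_post−β_prior) successes and failures.
Total across both batches: 13−2=11 conversions, 28−16=12 bounces.
Subtract the second batch: 11−7=4 conversions and 12−9=3 bounces.

4 conversions and 3 bounces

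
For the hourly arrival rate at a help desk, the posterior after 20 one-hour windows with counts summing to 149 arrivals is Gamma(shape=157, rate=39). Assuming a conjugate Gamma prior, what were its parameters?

Gamma(shape=8, rate=19)

Gamma–Poisson conjugacy: posterior shape = α + Σxᵢ, posterior rate = β + n.
So α = 157 − 149 = 8 and β = 39 − 20 = 19.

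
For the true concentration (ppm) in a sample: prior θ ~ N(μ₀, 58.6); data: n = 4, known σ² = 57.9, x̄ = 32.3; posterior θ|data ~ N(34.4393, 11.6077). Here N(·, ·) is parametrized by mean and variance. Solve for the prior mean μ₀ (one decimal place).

With known observation variance, the Normal–Normal posterior has precision τ_n = τ₀ + n/σ² and mean μ_n = (τ₀μ₀ + (n/σ²)x̄)/τ_n.
Here τ₀ = 1/58.6 = 0.017065 and τ_data = 4/57.9 = 0.069085, so τ_n = 0.086150.
Rearranging for μ₀: μ₀ = (μ_n·τ_n − τ_data·x̄)/τ₀ = (34.4393·0.086150 − 0.069085·32.3) / 0.017065 = 0.735500/0.017065 ≈ 43.1.

μ₀ = 43.1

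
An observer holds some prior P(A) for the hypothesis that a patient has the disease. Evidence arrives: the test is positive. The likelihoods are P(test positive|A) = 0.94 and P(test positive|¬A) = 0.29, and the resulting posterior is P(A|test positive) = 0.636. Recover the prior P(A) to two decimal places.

Bayes' rule in odds form gives O(A|E) = O(A)·[P(E|A)/P(E|¬A)], hence O(A) = O(A|E)/LR.
Posterior odds = 0.636/(1−0.636) = 1.7473. LR = 0.94/0.29 = 3.2414.
Prior odds = 1.7473/3.2414 = 0.5391, so P(A) = 0.5391/(1+0.5391) ≈ 0.35.

P(A) = 0.35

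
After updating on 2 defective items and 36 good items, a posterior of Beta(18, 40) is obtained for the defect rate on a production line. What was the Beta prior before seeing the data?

Beta(16, 4)

Under Beta–binomial conjugacy the posterior parameters are (α+s, β+f).
Subtract the data counts: 18−2=16, 40−36=4.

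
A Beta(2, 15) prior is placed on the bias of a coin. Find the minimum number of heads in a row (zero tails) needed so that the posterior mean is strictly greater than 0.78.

k = 52

After k heads and 0 tails the posterior is Beta(2+k, 15), with mean (2+k)/(2+15+k).
Set (2+k)/(17+k) > 0.78 and solve: k > (0.78·17 − 2)/(1 − 0.78) = 51.182.
The smallest integer exceeding 51.182 is 52, and checking k=52: (54)/(69) = 0.7826 > 0.78.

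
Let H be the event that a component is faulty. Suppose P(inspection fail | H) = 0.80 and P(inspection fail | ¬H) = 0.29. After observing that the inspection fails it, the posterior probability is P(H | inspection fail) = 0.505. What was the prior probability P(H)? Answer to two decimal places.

Bayes' rule in odds form gives O(H|E) = O(H)·[P(E|H)/P(E|¬H)], hence O(H) = O(H|E)/LR.
Posterior odds = 0.505/(1−0.505) = 1.0202. LR = 0.80/0.29 = 2.7586.
Prior odds = 1.0202/2.7586 = 0.3698, so P(H) = 0.3698/(1+0.3698) ≈ 0.27.

P(H) = 0.27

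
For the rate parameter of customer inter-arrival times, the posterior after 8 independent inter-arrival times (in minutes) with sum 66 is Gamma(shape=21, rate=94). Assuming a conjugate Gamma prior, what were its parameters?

Gamma–exponential conjugacy: posterior shape = α + n, posterior rate = β + Σtᵢ.
So α = 21 − 8 = 13 and β = 94 − 66 = 28.

Gamma(shape=13, rate=28)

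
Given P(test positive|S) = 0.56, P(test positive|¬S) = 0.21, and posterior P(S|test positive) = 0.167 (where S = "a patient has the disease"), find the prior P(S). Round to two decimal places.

P(S) = 0.07

In odds form, posterior odds = prior odds × likelihood ratio, so prior odds = posterior odds ÷ LR.
Posterior odds = 0.167/(1−0.167) = 0.2005. LR = 0.56/0.21 = 2.6667.
Prior odds = 0.2005/2.6667 = 0.0752, so P(S) = 0.0752/(1+0.0752) ≈ 0.07.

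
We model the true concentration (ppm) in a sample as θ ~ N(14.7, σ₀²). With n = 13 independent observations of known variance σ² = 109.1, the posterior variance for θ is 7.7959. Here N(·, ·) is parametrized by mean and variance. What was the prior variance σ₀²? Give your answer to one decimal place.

For the Normal–Normal model with known σ², precisions add: τ_n = τ₀ + n/σ².
So 1/σ₀² = 1/7.7959 − 13/109.1 = 0.128273 − 0.119157 = 0.009116.
Hence σ₀² = 1/0.009116 ≈ 109.7.

σ₀² = 109.7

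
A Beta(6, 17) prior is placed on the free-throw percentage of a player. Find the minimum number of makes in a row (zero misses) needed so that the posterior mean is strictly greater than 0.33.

After k makes and 0 misses the posterior is Beta(6+k, 17), with mean (6+k)/(6+17+k).
Set (6+k)/(23+k) > 0.33 and solve: k > (0.33·23 − 6)/(1 − 0.33) = 2.373.
The smallest integer exceeding 2.373 is 3, and checking k=3: (9)/(26) = 0.3462 > 0.33.

k = 3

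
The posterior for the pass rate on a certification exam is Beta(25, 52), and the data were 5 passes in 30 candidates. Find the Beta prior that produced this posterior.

Beta(20, 27)

Beta is conjugate to the binomial likelihood: posterior = Beta(α+s, β+f).
So α = 25 − 5 = 20 and β = 52 − 25 = 27.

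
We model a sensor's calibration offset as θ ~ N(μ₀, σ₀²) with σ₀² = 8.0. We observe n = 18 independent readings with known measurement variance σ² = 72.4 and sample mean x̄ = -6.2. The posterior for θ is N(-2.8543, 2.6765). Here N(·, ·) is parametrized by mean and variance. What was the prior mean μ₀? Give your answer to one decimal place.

μ₀ = 3.8

With known observation variance, the Normal–Normal posterior has precision τ_n = τ₀ + n/σ² and mean μ_n = (τ₀μ₀ + (n/σ²)x̄)/τ_n.
Here τ₀ = 1/8.0 = 0.125000 and τ_data = 18/72.4 = 0.248619, so τ_n = 0.373619.
Rearranging for μ₀: μ₀ = (μ_n·τ_n − τ_data·x̄)/τ₀ = (-2.8543·0.373619 − 0.248619·-6.2) / 0.125000 = 0.475017/0.125000 ≈ 3.8.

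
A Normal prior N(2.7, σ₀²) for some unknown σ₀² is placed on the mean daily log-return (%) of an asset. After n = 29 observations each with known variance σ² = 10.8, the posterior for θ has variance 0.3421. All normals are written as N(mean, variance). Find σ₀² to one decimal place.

For the Normal–Normal model with known σ², precisions add: τ_n = τ₀ + n/σ².
So 1/σ₀² = 1/0.3421 − 29/10.8 = 2.923122 − 2.685185 = 0.237937.
Hence σ₀² = 1/0.237937 ≈ 4.2.

σ₀² = 4.2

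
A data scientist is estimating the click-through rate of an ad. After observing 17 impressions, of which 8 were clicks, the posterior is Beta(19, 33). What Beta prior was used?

A Beta(α, β) prior with s successes and f failures in binomial data gives a Beta(α+s, β+f) posterior.
Subtract the data counts: 19−8=11, 33−9=24.

Beta(11, 24)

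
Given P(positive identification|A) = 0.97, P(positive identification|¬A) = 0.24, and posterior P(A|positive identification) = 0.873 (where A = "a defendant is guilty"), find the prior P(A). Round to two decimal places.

P(A) = 0.63

Bayes' rule in odds form gives O(A|E) = O(A)·[P(E|A)/P(E|¬A)], hence O(A) = O(A|E)/LR.
Posterior odds = 0.873/(1−0.873) = 6.8740. LR = 0.97/0.24 = 4.0417.
Prior odds = 6.8740/4.0417 = 1.7008, so P(A) = 1.7008/(1+1.7008) ≈ 0.63.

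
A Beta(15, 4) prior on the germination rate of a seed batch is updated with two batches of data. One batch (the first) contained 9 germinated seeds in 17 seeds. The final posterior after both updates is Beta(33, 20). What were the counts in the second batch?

Because Beta–binomial updating is additive in the counts, the combined data contributed (α_post−α_prior, β_post−β_prior) successes and failures.
Total across both batches: 33−15=18 germinated seeds, 20−4=16 non-germinating seeds.
Subtract the first batch: 18−9=9 germinated seeds and 16−8=8 non-germinating seeds.

9 germinated seeds and 8 non-germinating seeds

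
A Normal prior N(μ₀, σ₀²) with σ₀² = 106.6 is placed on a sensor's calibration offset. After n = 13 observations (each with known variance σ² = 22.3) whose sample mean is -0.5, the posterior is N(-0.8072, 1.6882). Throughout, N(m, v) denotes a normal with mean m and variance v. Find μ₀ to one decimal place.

μ₀ = -19.9

The posterior mean is a precision-weighted average: μ_n = (τ₀μ₀ + τ_data·x̄)/(τ₀+τ_data), with τ₀=1/σ₀² and τ_data=n/σ².
Here τ₀ = 1/106.6 = 0.009381 and τ_data = 13/22.3 = 0.582960, so τ_n = 0.592341.
Rearranging for μ₀: μ₀ = (μ_n·τ_n − τ_data·x̄)/τ₀ = (-0.8072·0.592341 − 0.582960·-0.5) / 0.009381 = -0.186658/0.009381 ≈ -19.9.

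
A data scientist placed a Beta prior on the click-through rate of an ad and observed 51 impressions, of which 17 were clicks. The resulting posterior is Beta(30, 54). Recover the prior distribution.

A Beta(α, β) prior with s successes and f failures in binomial data gives a Beta(α+s, β+f) posterior.
So α = 30 − 17 = 13 and β = 54 − 34 = 20.

Beta(13, 20)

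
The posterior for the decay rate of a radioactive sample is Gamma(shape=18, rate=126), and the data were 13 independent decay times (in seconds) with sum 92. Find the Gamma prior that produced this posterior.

Gamma(shape=5, rate=34)

For an exponential likelihood with a Gamma(α, β) prior on the rate, n observations with total T give posterior Gamma(α+n, β+T).
So α = 18 − 13 = 5 and β = 126 − 92 = 34.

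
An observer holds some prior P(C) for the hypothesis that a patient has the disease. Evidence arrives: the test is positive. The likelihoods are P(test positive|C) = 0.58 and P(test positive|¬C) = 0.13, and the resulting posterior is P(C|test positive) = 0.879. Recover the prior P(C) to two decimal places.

P(C) = 0.62

In odds form, posterior odds = prior odds × likelihood ratio, so prior odds = posterior odds ÷ LR.
Posterior odds = 0.879/(1−0.879) = 7.2645. LR = 0.58/0.13 = 4.4615.
Prior odds = 7.2645/4.4615 = 1.6283, so P(C) = 1.6283/(1+1.6283) ≈ 0.62.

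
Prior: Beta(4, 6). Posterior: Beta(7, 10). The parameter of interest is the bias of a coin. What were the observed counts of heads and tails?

Beta is conjugate to the binomial likelihood: posterior = Beta(α+s, β+f).
So s = 7 − 4 = 3 and f = 10 − 6 = 4.

3 heads and 4 tails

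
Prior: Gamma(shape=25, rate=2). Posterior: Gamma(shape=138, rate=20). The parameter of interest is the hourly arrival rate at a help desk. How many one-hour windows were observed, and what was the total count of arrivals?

A Gamma(α, β) prior (rate parametrization) on a Poisson rate with n observations summing to S gives posterior Gamma(α+S, β+n).
Matching: Σxᵢ = 138 − 25 = 113 and n = 20 − 2 = 18.

n = 18 one-hour windows with total 113 arrivals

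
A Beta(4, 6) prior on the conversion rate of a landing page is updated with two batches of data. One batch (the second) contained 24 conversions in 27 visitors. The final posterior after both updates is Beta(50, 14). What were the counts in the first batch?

Because Beta–binomial updating is additive in the counts, the combined data contributed (α_post−α_prior, β_post−β_prior) successes and failures.
Total across both batches: 50−4=46 conversions, 14−6=8 bounces.
Subtract the second batch: 46−24=22 conversions and 8−3=5 bounces.

22 conversions and 5 bounces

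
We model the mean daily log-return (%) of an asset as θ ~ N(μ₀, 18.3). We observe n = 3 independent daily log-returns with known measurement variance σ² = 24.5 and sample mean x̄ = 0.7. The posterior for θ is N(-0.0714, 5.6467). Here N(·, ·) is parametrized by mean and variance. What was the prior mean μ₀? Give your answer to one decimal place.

The posterior mean is a precision-weighted average: μ_n = (τ₀μ₀ + τ_data·x̄)/(τ₀+τ_data), with τ₀=1/σ₀² and τ_data=n/σ².
Here τ₀ = 1/18.3 = 0.054645 and τ_data = 3/24.5 = 0.122449, so τ_n = 0.177094.
Rearranging for μ₀: μ₀ = (μ_n·τ_n − τ_data·x̄)/τ₀ = (-0.0714·0.177094 − 0.122449·0.7) / 0.054645 = -0.098359/0.054645 ≈ -1.8.

μ₀ = -1.8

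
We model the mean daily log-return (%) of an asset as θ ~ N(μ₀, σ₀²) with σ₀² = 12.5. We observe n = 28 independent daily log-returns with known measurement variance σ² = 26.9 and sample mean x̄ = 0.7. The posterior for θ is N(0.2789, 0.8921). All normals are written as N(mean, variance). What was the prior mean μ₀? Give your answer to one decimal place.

μ₀ = -5.2

The posterior mean is a precision-weighted average: μ_n = (τ₀μ₀ + τ_data·x̄)/(τ₀+τ_data), with τ₀=1/σ₀² and τ_data=n/σ².
Here τ₀ = 1/12.5 = 0.080000 and τ_data = 28/26.9 = 1.040892, so τ_n = 1.120892.
Rearranging for μ₀: μ₀ = (μ_n·τ_n − τ_data·x̄)/τ₀ = (0.2789·1.120892 − 1.040892·0.7) / 0.080000 = -0.416008/0.080000 ≈ -5.2.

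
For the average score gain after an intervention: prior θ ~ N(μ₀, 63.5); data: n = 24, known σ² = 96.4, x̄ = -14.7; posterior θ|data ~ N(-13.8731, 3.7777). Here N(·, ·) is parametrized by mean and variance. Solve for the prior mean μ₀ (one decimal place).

μ₀ = -0.8

The posterior mean is a precision-weighted average: μ_n = (τ₀μ₀ + τ_data·x̄)/(τ₀+τ_data), with τ₀=1/σ₀² and τ_data=n/σ².
Here τ₀ = 1/63.5 = 0.015748 and τ_data = 24/96.4 = 0.248963, so τ_n = 0.264711.
Rearranging for μ₀: μ₀ = (μ_n·τ_n − τ_data·x̄)/τ₀ = (-13.8731·0.264711 − 0.248963·-14.7) / 0.015748 = -0.012606/0.015748 ≈ -0.8.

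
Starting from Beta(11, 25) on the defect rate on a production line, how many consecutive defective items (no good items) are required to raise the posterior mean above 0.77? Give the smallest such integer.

k = 73

After k defective items and 0 good items the posterior is Beta(11+k, 25), with mean (11+k)/(11+25+k).
Set (11+k)/(36+k) > 0.77 and solve: k > (0.77·36 − 11)/(1 − 0.77) = 72.696.
The smallest integer exceeding 72.696 is 73.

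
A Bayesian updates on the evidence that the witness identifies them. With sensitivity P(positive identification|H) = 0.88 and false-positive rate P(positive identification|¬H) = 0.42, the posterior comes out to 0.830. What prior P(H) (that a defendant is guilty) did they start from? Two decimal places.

Bayes' rule in odds form gives O(H|E) = O(H)·[P(E|H)/P(E|¬H)], hence O(H) = O(H|E)/LR.
Posterior odds = 0.830/(1−0.830) = 4.8824. LR = 0.88/0.42 = 2.0952.
Prior odds = 4.8824/2.0952 = 2.3303, so P(H) = 2.3303/(1+2.3303) ≈ 0.70.

P(H) = 0.70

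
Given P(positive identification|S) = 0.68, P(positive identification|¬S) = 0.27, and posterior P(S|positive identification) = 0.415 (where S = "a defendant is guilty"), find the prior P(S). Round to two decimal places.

In odds form, posterior odds = prior odds × likelihood ratio, so prior odds = posterior odds ÷ LR.
Posterior odds = 0.415/(1−0.415) = 0.7094. LR = 0.68/0.27 = 2.5185.
Prior odds = 0.7094/2.5185 = 0.2817, so P(S) = 0.2817/(1+0.2817) ≈ 0.22.

P(S) = 0.22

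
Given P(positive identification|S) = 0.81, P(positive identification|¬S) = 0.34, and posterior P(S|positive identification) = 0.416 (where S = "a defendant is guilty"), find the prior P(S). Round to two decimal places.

In odds form, posterior odds = prior odds × likelihood ratio, so prior odds = posterior odds ÷ LR.
Posterior odds = 0.416/(1−0.416) = 0.7123. LR = 0.81/0.34 = 2.3824.
Prior odds = 0.7123/2.3824 = 0.2990, so P(S) = 0.2990/(1+0.2990) ≈ 0.23.

P(S) = 0.23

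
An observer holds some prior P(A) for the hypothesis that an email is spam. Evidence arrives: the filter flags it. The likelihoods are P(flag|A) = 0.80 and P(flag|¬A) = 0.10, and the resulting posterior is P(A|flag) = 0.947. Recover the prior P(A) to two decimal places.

In odds form, posterior odds = prior odds × likelihood ratio, so prior odds = posterior odds ÷ LR.
Posterior odds = 0.947/(1−0.947) = 17.8679. LR = 0.80/0.10 = 8.0000.
Prior odds = 17.8679/8.0000 = 2.2335, so P(A) = 2.2335/(1+2.2335) ≈ 0.69.

P(A) = 0.69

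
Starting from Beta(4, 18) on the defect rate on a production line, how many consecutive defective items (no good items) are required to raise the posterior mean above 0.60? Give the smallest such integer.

After k defective items and 0 good items the posterior is Beta(4+k, 18), with mean (4+k)/(4+18+k).
Set (4+k)/(22+k) > 0.60 and solve: k > (0.60·22 − 4)/(1 − 0.60) = 23.000.
The smallest integer exceeding 23.000 is 24.

k = 24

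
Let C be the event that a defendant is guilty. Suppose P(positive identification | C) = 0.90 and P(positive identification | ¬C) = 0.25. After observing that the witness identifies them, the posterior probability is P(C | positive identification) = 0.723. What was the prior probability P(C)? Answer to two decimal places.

P(C) = 0.42

Bayes' rule in odds form gives O(C|E) = O(C)·[P(E|C)/P(E|¬C)], hence O(C) = O(C|E)/LR.
Posterior odds = 0.723/(1−0.723) = 2.6101. LR = 0.90/0.25 = 3.6000.
Prior odds = 2.6101/3.6000 = 0.7250, so P(C) = 0.7250/(1+0.7250) ≈ 0.42.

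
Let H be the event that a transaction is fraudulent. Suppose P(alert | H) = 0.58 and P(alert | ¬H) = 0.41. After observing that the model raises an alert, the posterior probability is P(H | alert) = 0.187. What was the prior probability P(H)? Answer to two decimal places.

P(H) = 0.14

Bayes' rule in odds form gives O(H|E) = O(H)·[P(E|H)/P(E|¬H)], hence O(H) = O(H|E)/LR.
Posterior odds = 0.187/(1−0.187) = 0.2300. LR = 0.58/0.41 = 1.4146.
Prior odds = 0.2300/1.4146 = 0.1626, so P(H) = 0.1626/(1+0.1626) ≈ 0.14.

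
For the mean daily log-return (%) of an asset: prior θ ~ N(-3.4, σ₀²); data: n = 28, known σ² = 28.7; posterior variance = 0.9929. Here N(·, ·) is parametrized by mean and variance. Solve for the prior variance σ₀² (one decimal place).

For the Normal–Normal model with known σ², precisions add: τ_n = τ₀ + n/σ².
So 1/σ₀² = 1/0.9929 − 28/28.7 = 1.007151 − 0.975610 = 0.031541.
Hence σ₀² = 1/0.031541 ≈ 31.7.

σ₀² = 31.7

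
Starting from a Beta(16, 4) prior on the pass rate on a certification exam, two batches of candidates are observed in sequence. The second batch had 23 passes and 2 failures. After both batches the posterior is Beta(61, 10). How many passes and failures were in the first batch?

Sequential conjugate updates are equivalent to a single update on the pooled data, so total successes = posterior α − prior α and total failures = posterior β − prior β.
Total across both batches: 61−16=45 passes, 10−4=6 failures.
Subtract the second batch: 45−23=22 passes and 6−2=4 failures.

22 passes and 4 failures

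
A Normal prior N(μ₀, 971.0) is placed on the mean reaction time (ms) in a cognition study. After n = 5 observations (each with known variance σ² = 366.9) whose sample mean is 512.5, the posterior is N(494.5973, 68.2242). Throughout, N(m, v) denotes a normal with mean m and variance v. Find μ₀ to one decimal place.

With known observation variance, the Normal–Normal posterior has precision τ_n = τ₀ + n/σ² and mean μ_n = (τ₀μ₀ + (n/σ²)x̄)/τ_n.
Here τ₀ = 1/971.0 = 0.001030 and τ_data = 5/366.9 = 0.013628, so τ_n = 0.014658.
Rearranging for μ₀: μ₀ = (μ_n·τ_n − τ_data·x̄)/τ₀ = (494.5973·0.014658 − 0.013628·512.5) / 0.001030 = 0.265457/0.001030 ≈ 257.7.

μ₀ = 257.7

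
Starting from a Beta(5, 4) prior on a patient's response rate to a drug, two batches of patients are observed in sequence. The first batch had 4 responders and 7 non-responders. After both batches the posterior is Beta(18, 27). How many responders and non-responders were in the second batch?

Sequential conjugate updates are equivalent to a single update on the pooled data, so total successes = posterior α − prior α and total failures = posterior β − prior β.
Total across both batches: 18−5=13 responders, 27−4=23 non-responders.
Subtract the first batch: 13−4=9 responders and 23−7=16 non-responders.

9 responders and 16 non-responders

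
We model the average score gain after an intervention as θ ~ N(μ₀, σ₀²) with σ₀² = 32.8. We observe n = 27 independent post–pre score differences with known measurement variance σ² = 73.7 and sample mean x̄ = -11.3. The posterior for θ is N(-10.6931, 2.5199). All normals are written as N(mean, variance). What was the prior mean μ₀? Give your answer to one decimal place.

The posterior mean is a precision-weighted average: μ_n = (τ₀μ₀ + τ_data·x̄)/(τ₀+τ_data), with τ₀=1/σ₀² and τ_data=n/σ².
Here τ₀ = 1/32.8 = 0.030488 and τ_data = 27/73.7 = 0.366350, so τ_n = 0.396838.
Rearranging for μ₀: μ₀ = (μ_n·τ_n − τ_data·x̄)/τ₀ = (-10.6931·0.396838 − 0.366350·-11.3) / 0.030488 = -0.103673/0.030488 ≈ -3.4.

μ₀ = -3.4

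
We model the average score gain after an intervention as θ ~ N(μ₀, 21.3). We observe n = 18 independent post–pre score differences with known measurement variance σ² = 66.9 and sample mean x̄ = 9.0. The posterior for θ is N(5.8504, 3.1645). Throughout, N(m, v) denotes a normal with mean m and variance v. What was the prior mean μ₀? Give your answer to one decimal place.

μ₀ = -12.2

The posterior mean is a precision-weighted average: μ_n = (τ₀μ₀ + τ_data·x̄)/(τ₀+τ_data), with τ₀=1/σ₀² and τ_data=n/σ².
Here τ₀ = 1/21.3 = 0.046948 and τ_data = 18/66.9 = 0.269058, so τ_n = 0.316006.
Rearranging for μ₀: μ₀ = (μ_n·τ_n − τ_data·x̄)/τ₀ = (5.8504·0.316006 − 0.269058·9.0) / 0.046948 = -0.572760/0.046948 ≈ -12.2.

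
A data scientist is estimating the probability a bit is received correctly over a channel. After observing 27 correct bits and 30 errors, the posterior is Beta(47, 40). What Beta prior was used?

Beta(20, 10)

A Beta(a, b) prior with s successes and f failures in binomial data gives a Beta(a+s, b+f) posterior.
So a = 47 − 27 = 20 and b = 40 − 30 = 10.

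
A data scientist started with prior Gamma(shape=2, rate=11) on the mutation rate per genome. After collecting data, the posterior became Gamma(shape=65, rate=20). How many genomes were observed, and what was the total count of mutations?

n = 9 genomes with total 63 mutations

Gamma–Poisson conjugacy: posterior shape = α + Σxᵢ, posterior rate = β + n.
Matching: Σxᵢ = 65 − 2 = 63 and n = 20 − 11 = 9.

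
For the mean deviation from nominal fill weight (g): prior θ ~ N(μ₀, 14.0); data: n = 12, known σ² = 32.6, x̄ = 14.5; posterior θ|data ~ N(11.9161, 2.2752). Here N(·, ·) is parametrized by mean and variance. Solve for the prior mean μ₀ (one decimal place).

The posterior mean is a precision-weighted average: μ_n = (τ₀μ₀ + τ_data·x̄)/(τ₀+τ_data), with τ₀=1/σ₀² and τ_data=n/σ².
Here τ₀ = 1/14.0 = 0.071429 and τ_data = 12/32.6 = 0.368098, so τ_n = 0.439527.
Rearranging for μ₀: μ₀ = (μ_n·τ_n − τ_data·x̄)/τ₀ = (11.9161·0.439527 − 0.368098·14.5) / 0.071429 = -0.099973/0.071429 ≈ -1.4.

μ₀ = -1.4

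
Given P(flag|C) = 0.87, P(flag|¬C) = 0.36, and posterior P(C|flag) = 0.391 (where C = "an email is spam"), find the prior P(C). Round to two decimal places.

P(C) = 0.21

Bayes' rule in odds form gives O(C|E) = O(C)·[P(E|C)/P(E|¬C)], hence O(C) = O(C|E)/LR.
Posterior odds = 0.391/(1−0.391) = 0.6420. LR = 0.87/0.36 = 2.4167.
Prior odds = 0.6420/2.4167 = 0.2657, so P(C) = 0.2657/(1+0.2657) ≈ 0.21.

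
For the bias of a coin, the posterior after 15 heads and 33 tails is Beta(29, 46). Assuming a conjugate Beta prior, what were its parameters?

Beta(14, 13)

Beta is conjugate to the binomial likelihood: posterior = Beta(α+s, β+f).
Subtract the data counts: 29−15=14, 46−33=13.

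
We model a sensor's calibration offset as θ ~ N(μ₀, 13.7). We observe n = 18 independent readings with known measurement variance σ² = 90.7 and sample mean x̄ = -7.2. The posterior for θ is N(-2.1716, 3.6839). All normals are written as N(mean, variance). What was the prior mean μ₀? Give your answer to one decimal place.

μ₀ = 11.5

With known observation variance, the Normal–Normal posterior has precision τ_n = τ₀ + n/σ² and mean μ_n = (τ₀μ₀ + (n/σ²)x̄)/τ_n.
Here τ₀ = 1/13.7 = 0.072993 and τ_data = 18/90.7 = 0.198456, so τ_n = 0.271449.
Rearranging for μ₀: μ₀ = (μ_n·τ_n − τ_data·x̄)/τ₀ = (-2.1716·0.271449 − 0.198456·-7.2) / 0.072993 = 0.839405/0.072993 ≈ 11.5.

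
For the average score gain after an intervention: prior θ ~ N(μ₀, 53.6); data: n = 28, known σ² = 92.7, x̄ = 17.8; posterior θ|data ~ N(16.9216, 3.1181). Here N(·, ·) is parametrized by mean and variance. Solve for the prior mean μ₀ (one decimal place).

The posterior mean is a precision-weighted average: μ_n = (τ₀μ₀ + τ_data·x̄)/(τ₀+τ_data), with τ₀=1/σ₀² and τ_data=n/σ².
Here τ₀ = 1/53.6 = 0.018657 and τ_data = 28/92.7 = 0.302050, so τ_n = 0.320707.
Rearranging for μ₀: μ₀ = (μ_n·τ_n − τ_data·x̄)/τ₀ = (16.9216·0.320707 − 0.302050·17.8) / 0.018657 = 0.050386/0.018657 ≈ 2.7.

μ₀ = 2.7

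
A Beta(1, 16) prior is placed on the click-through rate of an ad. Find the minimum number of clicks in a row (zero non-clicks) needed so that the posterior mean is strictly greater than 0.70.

After k clicks and 0 non-clicks the posterior is Beta(1+k, 16), with mean (1+k)/(1+16+k).
Set (1+k)/(17+k) > 0.70 and solve: k > (0.70·17 − 1)/(1 − 0.70) = 36.333.
The smallest integer exceeding 36.333 is 37, and checking k=37: (38)/(54) = 0.7037 > 0.70.

k = 37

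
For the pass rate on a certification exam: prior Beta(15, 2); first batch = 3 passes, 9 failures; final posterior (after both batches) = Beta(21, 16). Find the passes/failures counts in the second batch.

3 passes and 5 failures

Sequential conjugate updates are equivalent to a single update on the pooled data, so total successes = posterior α − prior α and total failures = posterior β − prior β.
Total across both batches: 21−15=6 passes, 16−2=14 failures.
Subtract the first batch: 6−3=3 passes and 14−9=5 failures.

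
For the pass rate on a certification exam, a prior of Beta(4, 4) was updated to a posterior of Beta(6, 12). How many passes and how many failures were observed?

2 passes and 8 failures

Beta is conjugate to the binomial likelihood: posterior = Beta(a+s, b+f).
So s = 6 − 4 = 2 and f = 12 − 4 = 8.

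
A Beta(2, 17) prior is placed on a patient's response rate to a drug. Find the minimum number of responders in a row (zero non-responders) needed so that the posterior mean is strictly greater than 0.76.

After k responders and 0 non-responders the posterior is Beta(2+k, 17), with mean (2+k)/(2+17+k).
Set (2+k)/(19+k) > 0.76 and solve: k > (0.76·19 − 2)/(1 − 0.76) = 51.833.
The smallest integer exceeding 51.833 is 52, and checking k=52: (54)/(71) = 0.7606 > 0.76.

k = 52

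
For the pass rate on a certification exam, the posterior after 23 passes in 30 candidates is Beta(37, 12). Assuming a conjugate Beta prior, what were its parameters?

Beta(14, 5)

Under Beta–binomial conjugacy the posterior parameters are (a+s, b+f).
Subtract the data counts: 37−23=14, 12−7=5.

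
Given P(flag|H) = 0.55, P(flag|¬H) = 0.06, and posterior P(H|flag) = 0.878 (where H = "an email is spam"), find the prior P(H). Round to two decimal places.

P(H) = 0.44

In odds form, posterior odds = prior odds × likelihood ratio, so prior odds = posterior odds ÷ LR.
Posterior odds = 0.878/(1−0.878) = 7.1967. LR = 0.55/0.06 = 9.1667.
Prior odds = 7.1967/9.1667 = 0.7851, so P(H) = 0.7851/(1+0.7851) ≈ 0.44.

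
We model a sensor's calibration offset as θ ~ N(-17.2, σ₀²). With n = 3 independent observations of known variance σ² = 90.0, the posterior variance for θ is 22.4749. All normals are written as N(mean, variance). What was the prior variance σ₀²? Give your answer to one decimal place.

σ₀² = 89.6

For the Normal–Normal model with known σ², precisions add: τ_n = τ₀ + n/σ².
So 1/σ₀² = 1/22.4749 − 3/90.0 = 0.044494 − 0.033333 = 0.011161.
Hence σ₀² = 1/0.011161 ≈ 89.6.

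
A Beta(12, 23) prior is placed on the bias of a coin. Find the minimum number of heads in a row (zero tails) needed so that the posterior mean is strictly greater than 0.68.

After k heads and 0 tails the posterior is Beta(12+k, 23), with mean (12+k)/(12+23+k).
Set (12+k)/(35+k) > 0.68 and solve: k > (0.68·35 − 12)/(1 − 0.68) = 36.875.
The smallest integer exceeding 36.875 is 37, and checking k=37: (49)/(72) = 0.6806 > 0.68.

k = 37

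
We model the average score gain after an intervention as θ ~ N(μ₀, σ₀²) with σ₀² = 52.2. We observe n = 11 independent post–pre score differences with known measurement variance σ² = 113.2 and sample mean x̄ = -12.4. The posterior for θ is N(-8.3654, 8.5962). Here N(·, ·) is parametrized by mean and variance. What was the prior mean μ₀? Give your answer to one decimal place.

The posterior mean is a precision-weighted average: μ_n = (τ₀μ₀ + τ_data·x̄)/(τ₀+τ_data), with τ₀=1/σ₀² and τ_data=n/σ².
Here τ₀ = 1/52.2 = 0.019157 and τ_data = 11/113.2 = 0.097173, so τ_n = 0.116330.
Rearranging for μ₀: μ₀ = (μ_n·τ_n − τ_data·x̄)/τ₀ = (-8.3654·0.116330 − 0.097173·-12.4) / 0.019157 = 0.231798/0.019157 ≈ 12.1.

μ₀ = 12.1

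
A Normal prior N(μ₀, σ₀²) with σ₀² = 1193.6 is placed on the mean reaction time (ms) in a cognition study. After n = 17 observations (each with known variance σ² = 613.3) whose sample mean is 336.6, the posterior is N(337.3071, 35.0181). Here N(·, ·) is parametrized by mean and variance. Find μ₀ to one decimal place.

μ₀ = 360.7

The posterior mean is a precision-weighted average: μ_n = (τ₀μ₀ + τ_data·x̄)/(τ₀+τ_data), with τ₀=1/σ₀² and τ_data=n/σ².
Here τ₀ = 1/1193.6 = 0.000838 and τ_data = 17/613.3 = 0.027719, so τ_n = 0.028557.
Rearranging for μ₀: μ₀ = (μ_n·τ_n − τ_data·x̄)/τ₀ = (337.3071·0.028557 − 0.027719·336.6) / 0.000838 = 0.302263/0.000838 ≈ 360.7.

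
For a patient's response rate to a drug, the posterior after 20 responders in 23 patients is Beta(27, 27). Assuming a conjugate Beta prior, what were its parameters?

Beta(7, 24)

A Beta(α, β) prior with s successes and f failures in binomial data gives a Beta(α+s, β+f) posterior.
Subtract the data counts: 27−20=7, 27−3=24.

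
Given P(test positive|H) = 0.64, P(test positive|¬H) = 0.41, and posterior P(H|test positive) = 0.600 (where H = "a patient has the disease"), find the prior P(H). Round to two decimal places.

Bayes' rule in odds form gives O(H|E) = O(H)·[P(E|H)/P(E|¬H)], hence O(H) = O(H|E)/LR.
Posterior odds = 0.600/(1−0.600) = 1.5000. LR = 0.64/0.41 = 1.5610.
Prior odds = 1.5000/1.5610 = 0.9609, so P(H) = 0.9609/(1+0.9609) ≈ 0.49.

P(H) = 0.49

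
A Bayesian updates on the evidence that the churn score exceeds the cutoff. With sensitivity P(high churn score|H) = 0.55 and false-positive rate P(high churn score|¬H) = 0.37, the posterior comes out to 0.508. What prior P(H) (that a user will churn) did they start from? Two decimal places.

P(H) = 0.41

Bayes' rule in odds form gives O(H|E) = O(H)·[P(E|H)/P(E|¬H)], hence O(H) = O(H|E)/LR.
Posterior odds = 0.508/(1−0.508) = 1.0325. LR = 0.55/0.37 = 1.4865.
Prior odds = 1.0325/1.4865 = 0.6946, so P(H) = 0.6946/(1+0.6946) ≈ 0.41.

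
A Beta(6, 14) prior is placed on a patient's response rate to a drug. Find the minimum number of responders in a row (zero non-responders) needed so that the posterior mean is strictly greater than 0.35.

After k responders and 0 non-responders the posterior is Beta(6+k, 14), with mean (6+k)/(6+14+k).
Set (6+k)/(20+k) > 0.35 and solve: k > (0.35·20 − 6)/(1 − 0.35) = 1.538.
The smallest integer exceeding 1.538 is 2, and checking k=2: (8)/(22) = 0.3636 > 0.35.

k = 2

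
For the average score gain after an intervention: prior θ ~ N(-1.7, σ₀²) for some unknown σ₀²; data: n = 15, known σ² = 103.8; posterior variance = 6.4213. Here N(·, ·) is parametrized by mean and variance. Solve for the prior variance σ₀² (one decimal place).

For the Normal–Normal model with known σ², precisions add: τ_n = τ₀ + n/σ².
So 1/σ₀² = 1/6.4213 − 15/103.8 = 0.155732 − 0.144509 = 0.011223.
Hence σ₀² = 1/0.011223 ≈ 89.1.

σ₀² = 89.1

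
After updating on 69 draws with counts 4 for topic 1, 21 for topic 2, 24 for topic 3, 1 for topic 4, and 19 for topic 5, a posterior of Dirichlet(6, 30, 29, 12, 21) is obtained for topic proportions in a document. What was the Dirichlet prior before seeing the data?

For a Dirichlet(α) prior with multinomial counts c, the posterior is Dirichlet(α + c) componentwise.
Subtract each count from the matching posterior parameter: 6−4=2, 30−21=9, 29−24=5, 12−1=11, 21−19=2.

Dirichlet(2, 9, 5, 11, 2)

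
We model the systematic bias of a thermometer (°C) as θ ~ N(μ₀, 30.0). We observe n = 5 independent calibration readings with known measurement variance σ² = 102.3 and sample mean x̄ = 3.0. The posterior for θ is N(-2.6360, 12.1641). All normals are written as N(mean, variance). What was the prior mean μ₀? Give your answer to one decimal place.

μ₀ = -10.9

With known observation variance, the Normal–Normal posterior has precision τ_n = τ₀ + n/σ² and mean μ_n = (τ₀μ₀ + (n/σ²)x̄)/τ_n.
Here τ₀ = 1/30.0 = 0.033333 and τ_data = 5/102.3 = 0.048876, so τ_n = 0.082209.
Rearranging for μ₀: μ₀ = (μ_n·τ_n − τ_data·x̄)/τ₀ = (-2.6360·0.082209 − 0.048876·3.0) / 0.033333 = -0.363331/0.033333 ≈ -10.9.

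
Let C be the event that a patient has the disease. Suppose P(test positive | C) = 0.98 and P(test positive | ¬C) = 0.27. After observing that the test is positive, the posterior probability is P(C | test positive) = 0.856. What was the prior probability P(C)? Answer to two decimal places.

P(C) = 0.62

In odds form, posterior odds = prior odds × likelihood ratio, so prior odds = posterior odds ÷ LR.
Posterior odds = 0.856/(1−0.856) = 5.9444. LR = 0.98/0.27 = 3.6296.
Prior odds = 5.9444/3.6296 = 1.6378, so P(C) = 1.6378/(1+1.6378) ≈ 0.62.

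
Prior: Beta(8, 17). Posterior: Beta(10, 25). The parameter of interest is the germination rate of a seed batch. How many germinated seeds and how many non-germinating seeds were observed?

A Beta(a, b) prior with s successes and f failures in binomial data gives a Beta(a+s, b+f) posterior.
Match parameters: s=10−8=2, f=25−17=8.

2 germinated seeds and 8 non-germinating seeds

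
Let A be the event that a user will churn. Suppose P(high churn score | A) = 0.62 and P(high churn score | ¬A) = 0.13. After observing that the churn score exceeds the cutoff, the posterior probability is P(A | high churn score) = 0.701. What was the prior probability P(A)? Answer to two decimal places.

In odds form, posterior odds = prior odds × likelihood ratio, so prior odds = posterior odds ÷ LR.
Posterior odds = 0.701/(1−0.701) = 2.3445. LR = 0.62/0.13 = 4.7692.
Prior odds = 2.3445/4.7692 = 0.4916, so P(A) = 0.4916/(1+0.4916) ≈ 0.33.

P(A) = 0.33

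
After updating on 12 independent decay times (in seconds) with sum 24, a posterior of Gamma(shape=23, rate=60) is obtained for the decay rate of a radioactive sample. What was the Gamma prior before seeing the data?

Gamma(shape=11, rate=36)

For an exponential likelihood with a Gamma(α, β) prior on the rate, n observations with total T give posterior Gamma(α+n, β+T).
So α = 23 − 12 = 11 and β = 60 − 24 = 36.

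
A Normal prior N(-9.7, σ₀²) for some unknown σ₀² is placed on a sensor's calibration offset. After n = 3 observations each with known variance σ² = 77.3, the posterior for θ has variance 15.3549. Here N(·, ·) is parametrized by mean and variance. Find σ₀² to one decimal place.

σ₀² = 38.0

For the Normal–Normal model with known σ², precisions add: τ_n = τ₀ + n/σ².
So 1/σ₀² = 1/15.3549 − 3/77.3 = 0.065126 − 0.038810 = 0.026316.
Hence σ₀² = 1/0.026316 ≈ 38.0.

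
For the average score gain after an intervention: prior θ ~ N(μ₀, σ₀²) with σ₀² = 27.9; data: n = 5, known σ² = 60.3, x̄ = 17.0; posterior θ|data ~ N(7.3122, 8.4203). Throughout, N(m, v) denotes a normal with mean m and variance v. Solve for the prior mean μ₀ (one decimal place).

With known observation variance, the Normal–Normal posterior has precision τ_n = τ₀ + n/σ² and mean μ_n = (τ₀μ₀ + (n/σ²)x̄)/τ_n.
Here τ₀ = 1/27.9 = 0.035842 and τ_data = 5/60.3 = 0.082919, so τ_n = 0.118761.
Rearranging for μ₀: μ₀ = (μ_n·τ_n − τ_data·x̄)/τ₀ = (7.3122·0.118761 − 0.082919·17.0) / 0.035842 = -0.541219/0.035842 ≈ -15.1.

μ₀ = -15.1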